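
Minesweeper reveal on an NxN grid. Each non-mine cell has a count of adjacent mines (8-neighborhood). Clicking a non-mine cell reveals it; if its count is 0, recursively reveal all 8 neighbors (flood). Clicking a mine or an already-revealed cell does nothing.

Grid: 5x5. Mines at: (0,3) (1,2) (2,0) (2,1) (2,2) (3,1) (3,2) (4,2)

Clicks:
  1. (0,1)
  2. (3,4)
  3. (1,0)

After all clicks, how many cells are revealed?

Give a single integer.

Answer: 10

Derivation:
Click 1 (0,1) count=1: revealed 1 new [(0,1)] -> total=1
Click 2 (3,4) count=0: revealed 8 new [(1,3) (1,4) (2,3) (2,4) (3,3) (3,4) (4,3) (4,4)] -> total=9
Click 3 (1,0) count=2: revealed 1 new [(1,0)] -> total=10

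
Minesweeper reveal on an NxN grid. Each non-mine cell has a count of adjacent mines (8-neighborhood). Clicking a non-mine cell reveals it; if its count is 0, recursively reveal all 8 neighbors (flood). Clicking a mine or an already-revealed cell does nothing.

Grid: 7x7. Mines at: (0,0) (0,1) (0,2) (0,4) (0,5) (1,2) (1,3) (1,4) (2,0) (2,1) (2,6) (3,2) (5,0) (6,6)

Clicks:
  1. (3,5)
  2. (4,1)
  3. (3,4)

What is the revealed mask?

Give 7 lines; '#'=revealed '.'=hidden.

Answer: .......
.......
...###.
...####
.######
.######
.#####.

Derivation:
Click 1 (3,5) count=1: revealed 1 new [(3,5)] -> total=1
Click 2 (4,1) count=2: revealed 1 new [(4,1)] -> total=2
Click 3 (3,4) count=0: revealed 22 new [(2,3) (2,4) (2,5) (3,3) (3,4) (3,6) (4,2) (4,3) (4,4) (4,5) (4,6) (5,1) (5,2) (5,3) (5,4) (5,5) (5,6) (6,1) (6,2) (6,3) (6,4) (6,5)] -> total=24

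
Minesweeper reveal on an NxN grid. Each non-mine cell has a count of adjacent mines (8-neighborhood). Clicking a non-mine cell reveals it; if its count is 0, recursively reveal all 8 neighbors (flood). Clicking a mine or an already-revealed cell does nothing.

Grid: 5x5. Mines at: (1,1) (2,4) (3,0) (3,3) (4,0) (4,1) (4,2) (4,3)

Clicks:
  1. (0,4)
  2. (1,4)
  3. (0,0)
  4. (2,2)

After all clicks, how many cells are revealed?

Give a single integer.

Answer: 8

Derivation:
Click 1 (0,4) count=0: revealed 6 new [(0,2) (0,3) (0,4) (1,2) (1,3) (1,4)] -> total=6
Click 2 (1,4) count=1: revealed 0 new [(none)] -> total=6
Click 3 (0,0) count=1: revealed 1 new [(0,0)] -> total=7
Click 4 (2,2) count=2: revealed 1 new [(2,2)] -> total=8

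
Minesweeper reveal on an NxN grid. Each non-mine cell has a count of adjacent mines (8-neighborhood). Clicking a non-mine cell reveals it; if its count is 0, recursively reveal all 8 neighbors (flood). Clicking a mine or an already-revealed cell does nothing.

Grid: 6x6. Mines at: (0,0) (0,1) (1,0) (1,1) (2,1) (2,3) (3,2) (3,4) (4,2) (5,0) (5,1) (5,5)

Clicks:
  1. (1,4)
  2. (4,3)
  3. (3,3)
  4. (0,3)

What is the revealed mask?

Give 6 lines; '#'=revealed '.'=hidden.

Click 1 (1,4) count=1: revealed 1 new [(1,4)] -> total=1
Click 2 (4,3) count=3: revealed 1 new [(4,3)] -> total=2
Click 3 (3,3) count=4: revealed 1 new [(3,3)] -> total=3
Click 4 (0,3) count=0: revealed 9 new [(0,2) (0,3) (0,4) (0,5) (1,2) (1,3) (1,5) (2,4) (2,5)] -> total=12

Answer: ..####
..####
....##
...#..
...#..
......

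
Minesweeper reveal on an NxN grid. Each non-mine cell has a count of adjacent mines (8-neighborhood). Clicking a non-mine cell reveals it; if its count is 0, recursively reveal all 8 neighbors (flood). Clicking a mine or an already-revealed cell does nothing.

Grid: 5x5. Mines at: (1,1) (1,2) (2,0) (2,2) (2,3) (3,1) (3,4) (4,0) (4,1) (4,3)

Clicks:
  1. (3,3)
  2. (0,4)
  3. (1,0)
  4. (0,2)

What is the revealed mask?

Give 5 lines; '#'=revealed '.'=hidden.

Answer: ..###
#..##
.....
...#.
.....

Derivation:
Click 1 (3,3) count=4: revealed 1 new [(3,3)] -> total=1
Click 2 (0,4) count=0: revealed 4 new [(0,3) (0,4) (1,3) (1,4)] -> total=5
Click 3 (1,0) count=2: revealed 1 new [(1,0)] -> total=6
Click 4 (0,2) count=2: revealed 1 new [(0,2)] -> total=7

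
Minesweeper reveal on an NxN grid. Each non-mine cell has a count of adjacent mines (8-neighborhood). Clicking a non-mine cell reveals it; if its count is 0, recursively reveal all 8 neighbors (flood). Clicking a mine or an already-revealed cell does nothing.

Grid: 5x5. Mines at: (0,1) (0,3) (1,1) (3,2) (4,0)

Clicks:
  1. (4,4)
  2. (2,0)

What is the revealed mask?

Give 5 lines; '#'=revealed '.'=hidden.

Answer: .....
...##
#..##
...##
...##

Derivation:
Click 1 (4,4) count=0: revealed 8 new [(1,3) (1,4) (2,3) (2,4) (3,3) (3,4) (4,3) (4,4)] -> total=8
Click 2 (2,0) count=1: revealed 1 new [(2,0)] -> total=9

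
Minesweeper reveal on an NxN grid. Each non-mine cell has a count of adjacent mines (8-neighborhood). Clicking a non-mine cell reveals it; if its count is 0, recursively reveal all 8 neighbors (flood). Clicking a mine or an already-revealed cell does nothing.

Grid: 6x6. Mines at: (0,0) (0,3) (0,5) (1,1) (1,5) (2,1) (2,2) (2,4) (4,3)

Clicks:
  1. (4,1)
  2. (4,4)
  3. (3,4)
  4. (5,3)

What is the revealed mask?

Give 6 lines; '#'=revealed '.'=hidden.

Click 1 (4,1) count=0: revealed 9 new [(3,0) (3,1) (3,2) (4,0) (4,1) (4,2) (5,0) (5,1) (5,2)] -> total=9
Click 2 (4,4) count=1: revealed 1 new [(4,4)] -> total=10
Click 3 (3,4) count=2: revealed 1 new [(3,4)] -> total=11
Click 4 (5,3) count=1: revealed 1 new [(5,3)] -> total=12

Answer: ......
......
......
###.#.
###.#.
####..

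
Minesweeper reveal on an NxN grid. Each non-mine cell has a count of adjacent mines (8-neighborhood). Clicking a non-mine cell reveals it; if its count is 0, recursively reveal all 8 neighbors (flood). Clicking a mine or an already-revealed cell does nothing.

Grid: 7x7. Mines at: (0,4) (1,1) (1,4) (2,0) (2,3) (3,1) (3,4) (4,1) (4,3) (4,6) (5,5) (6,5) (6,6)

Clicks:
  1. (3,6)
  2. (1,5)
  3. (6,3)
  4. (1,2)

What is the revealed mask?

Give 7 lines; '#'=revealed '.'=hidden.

Answer: .......
..#..#.
.......
......#
.......
#####..
#####..

Derivation:
Click 1 (3,6) count=1: revealed 1 new [(3,6)] -> total=1
Click 2 (1,5) count=2: revealed 1 new [(1,5)] -> total=2
Click 3 (6,3) count=0: revealed 10 new [(5,0) (5,1) (5,2) (5,3) (5,4) (6,0) (6,1) (6,2) (6,3) (6,4)] -> total=12
Click 4 (1,2) count=2: revealed 1 new [(1,2)] -> total=13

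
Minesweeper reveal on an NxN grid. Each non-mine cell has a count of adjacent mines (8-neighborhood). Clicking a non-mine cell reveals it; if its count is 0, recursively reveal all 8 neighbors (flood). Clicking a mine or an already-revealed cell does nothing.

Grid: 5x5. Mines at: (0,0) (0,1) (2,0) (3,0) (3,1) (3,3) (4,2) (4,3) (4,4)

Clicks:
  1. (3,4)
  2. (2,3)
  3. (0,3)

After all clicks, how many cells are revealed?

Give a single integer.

Answer: 10

Derivation:
Click 1 (3,4) count=3: revealed 1 new [(3,4)] -> total=1
Click 2 (2,3) count=1: revealed 1 new [(2,3)] -> total=2
Click 3 (0,3) count=0: revealed 8 new [(0,2) (0,3) (0,4) (1,2) (1,3) (1,4) (2,2) (2,4)] -> total=10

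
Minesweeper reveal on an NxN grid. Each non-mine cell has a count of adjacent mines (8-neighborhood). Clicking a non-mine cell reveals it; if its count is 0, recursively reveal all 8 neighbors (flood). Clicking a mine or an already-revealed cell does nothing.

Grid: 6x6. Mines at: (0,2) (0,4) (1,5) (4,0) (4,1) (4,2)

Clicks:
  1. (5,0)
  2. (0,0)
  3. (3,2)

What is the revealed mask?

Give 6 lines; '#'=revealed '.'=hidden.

Click 1 (5,0) count=2: revealed 1 new [(5,0)] -> total=1
Click 2 (0,0) count=0: revealed 25 new [(0,0) (0,1) (1,0) (1,1) (1,2) (1,3) (1,4) (2,0) (2,1) (2,2) (2,3) (2,4) (2,5) (3,0) (3,1) (3,2) (3,3) (3,4) (3,5) (4,3) (4,4) (4,5) (5,3) (5,4) (5,5)] -> total=26
Click 3 (3,2) count=2: revealed 0 new [(none)] -> total=26

Answer: ##....
#####.
######
######
...###
#..###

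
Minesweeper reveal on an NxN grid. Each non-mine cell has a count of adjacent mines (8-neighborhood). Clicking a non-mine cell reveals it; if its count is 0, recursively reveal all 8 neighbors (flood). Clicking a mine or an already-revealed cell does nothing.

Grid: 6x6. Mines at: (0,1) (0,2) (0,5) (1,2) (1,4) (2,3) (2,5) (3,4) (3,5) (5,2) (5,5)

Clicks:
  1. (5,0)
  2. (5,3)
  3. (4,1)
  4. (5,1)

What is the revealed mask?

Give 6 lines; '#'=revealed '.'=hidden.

Click 1 (5,0) count=0: revealed 13 new [(1,0) (1,1) (2,0) (2,1) (2,2) (3,0) (3,1) (3,2) (4,0) (4,1) (4,2) (5,0) (5,1)] -> total=13
Click 2 (5,3) count=1: revealed 1 new [(5,3)] -> total=14
Click 3 (4,1) count=1: revealed 0 new [(none)] -> total=14
Click 4 (5,1) count=1: revealed 0 new [(none)] -> total=14

Answer: ......
##....
###...
###...
###...
##.#..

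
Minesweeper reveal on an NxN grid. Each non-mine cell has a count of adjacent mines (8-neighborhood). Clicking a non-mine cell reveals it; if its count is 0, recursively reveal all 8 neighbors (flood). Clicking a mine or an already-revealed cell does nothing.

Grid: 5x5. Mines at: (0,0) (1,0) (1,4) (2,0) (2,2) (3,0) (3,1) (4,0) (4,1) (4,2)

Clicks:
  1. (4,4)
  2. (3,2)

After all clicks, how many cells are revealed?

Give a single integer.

Answer: 7

Derivation:
Click 1 (4,4) count=0: revealed 6 new [(2,3) (2,4) (3,3) (3,4) (4,3) (4,4)] -> total=6
Click 2 (3,2) count=4: revealed 1 new [(3,2)] -> total=7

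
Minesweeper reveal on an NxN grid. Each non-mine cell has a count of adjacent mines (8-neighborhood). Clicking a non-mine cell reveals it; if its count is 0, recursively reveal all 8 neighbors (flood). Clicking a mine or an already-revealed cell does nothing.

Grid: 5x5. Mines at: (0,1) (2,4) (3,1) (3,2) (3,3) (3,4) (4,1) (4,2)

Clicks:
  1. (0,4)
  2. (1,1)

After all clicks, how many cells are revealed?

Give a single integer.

Click 1 (0,4) count=0: revealed 6 new [(0,2) (0,3) (0,4) (1,2) (1,3) (1,4)] -> total=6
Click 2 (1,1) count=1: revealed 1 new [(1,1)] -> total=7

Answer: 7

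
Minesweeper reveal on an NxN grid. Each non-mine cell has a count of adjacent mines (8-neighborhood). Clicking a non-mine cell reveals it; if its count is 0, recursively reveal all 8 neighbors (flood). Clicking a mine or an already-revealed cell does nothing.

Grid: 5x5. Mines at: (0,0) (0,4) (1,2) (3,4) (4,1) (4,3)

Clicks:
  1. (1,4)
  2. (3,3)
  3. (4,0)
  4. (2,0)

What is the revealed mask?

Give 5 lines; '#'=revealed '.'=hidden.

Click 1 (1,4) count=1: revealed 1 new [(1,4)] -> total=1
Click 2 (3,3) count=2: revealed 1 new [(3,3)] -> total=2
Click 3 (4,0) count=1: revealed 1 new [(4,0)] -> total=3
Click 4 (2,0) count=0: revealed 6 new [(1,0) (1,1) (2,0) (2,1) (3,0) (3,1)] -> total=9

Answer: .....
##..#
##...
##.#.
#....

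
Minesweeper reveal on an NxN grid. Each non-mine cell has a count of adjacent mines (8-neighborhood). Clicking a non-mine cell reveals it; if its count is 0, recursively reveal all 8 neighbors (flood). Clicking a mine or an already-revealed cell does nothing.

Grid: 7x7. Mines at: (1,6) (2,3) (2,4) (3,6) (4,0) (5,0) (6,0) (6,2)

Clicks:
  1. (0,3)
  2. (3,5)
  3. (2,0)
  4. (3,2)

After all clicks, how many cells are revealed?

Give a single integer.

Answer: 19

Derivation:
Click 1 (0,3) count=0: revealed 18 new [(0,0) (0,1) (0,2) (0,3) (0,4) (0,5) (1,0) (1,1) (1,2) (1,3) (1,4) (1,5) (2,0) (2,1) (2,2) (3,0) (3,1) (3,2)] -> total=18
Click 2 (3,5) count=2: revealed 1 new [(3,5)] -> total=19
Click 3 (2,0) count=0: revealed 0 new [(none)] -> total=19
Click 4 (3,2) count=1: revealed 0 new [(none)] -> total=19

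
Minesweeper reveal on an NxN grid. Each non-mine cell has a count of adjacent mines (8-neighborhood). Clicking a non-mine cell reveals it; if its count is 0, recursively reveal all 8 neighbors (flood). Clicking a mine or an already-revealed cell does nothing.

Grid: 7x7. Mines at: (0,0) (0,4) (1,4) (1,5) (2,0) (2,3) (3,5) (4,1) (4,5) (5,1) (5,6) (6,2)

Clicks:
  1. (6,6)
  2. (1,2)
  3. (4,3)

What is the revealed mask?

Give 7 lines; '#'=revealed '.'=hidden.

Click 1 (6,6) count=1: revealed 1 new [(6,6)] -> total=1
Click 2 (1,2) count=1: revealed 1 new [(1,2)] -> total=2
Click 3 (4,3) count=0: revealed 9 new [(3,2) (3,3) (3,4) (4,2) (4,3) (4,4) (5,2) (5,3) (5,4)] -> total=11

Answer: .......
..#....
.......
..###..
..###..
..###..
......#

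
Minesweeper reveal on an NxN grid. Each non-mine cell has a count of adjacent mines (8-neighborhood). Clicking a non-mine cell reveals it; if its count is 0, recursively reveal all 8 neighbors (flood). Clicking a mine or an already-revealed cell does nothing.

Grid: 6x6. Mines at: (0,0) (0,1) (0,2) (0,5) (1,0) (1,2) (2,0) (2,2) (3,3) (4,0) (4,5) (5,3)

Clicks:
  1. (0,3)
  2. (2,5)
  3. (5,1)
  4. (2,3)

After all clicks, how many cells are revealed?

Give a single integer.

Answer: 9

Derivation:
Click 1 (0,3) count=2: revealed 1 new [(0,3)] -> total=1
Click 2 (2,5) count=0: revealed 6 new [(1,4) (1,5) (2,4) (2,5) (3,4) (3,5)] -> total=7
Click 3 (5,1) count=1: revealed 1 new [(5,1)] -> total=8
Click 4 (2,3) count=3: revealed 1 new [(2,3)] -> total=9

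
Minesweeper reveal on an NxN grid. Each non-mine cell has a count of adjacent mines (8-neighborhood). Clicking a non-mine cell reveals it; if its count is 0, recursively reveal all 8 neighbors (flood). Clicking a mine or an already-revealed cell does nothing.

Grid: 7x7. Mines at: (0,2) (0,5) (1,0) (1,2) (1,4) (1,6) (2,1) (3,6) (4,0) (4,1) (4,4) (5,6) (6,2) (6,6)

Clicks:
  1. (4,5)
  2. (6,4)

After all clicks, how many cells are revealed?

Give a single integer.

Answer: 7

Derivation:
Click 1 (4,5) count=3: revealed 1 new [(4,5)] -> total=1
Click 2 (6,4) count=0: revealed 6 new [(5,3) (5,4) (5,5) (6,3) (6,4) (6,5)] -> total=7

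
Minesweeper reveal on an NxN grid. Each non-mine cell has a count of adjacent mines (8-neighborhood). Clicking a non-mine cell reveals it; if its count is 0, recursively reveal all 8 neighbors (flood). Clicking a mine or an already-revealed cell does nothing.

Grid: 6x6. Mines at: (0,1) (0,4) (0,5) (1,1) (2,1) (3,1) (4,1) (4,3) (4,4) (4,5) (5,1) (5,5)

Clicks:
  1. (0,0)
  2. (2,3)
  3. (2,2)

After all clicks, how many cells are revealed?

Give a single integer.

Click 1 (0,0) count=2: revealed 1 new [(0,0)] -> total=1
Click 2 (2,3) count=0: revealed 12 new [(1,2) (1,3) (1,4) (1,5) (2,2) (2,3) (2,4) (2,5) (3,2) (3,3) (3,4) (3,5)] -> total=13
Click 3 (2,2) count=3: revealed 0 new [(none)] -> total=13

Answer: 13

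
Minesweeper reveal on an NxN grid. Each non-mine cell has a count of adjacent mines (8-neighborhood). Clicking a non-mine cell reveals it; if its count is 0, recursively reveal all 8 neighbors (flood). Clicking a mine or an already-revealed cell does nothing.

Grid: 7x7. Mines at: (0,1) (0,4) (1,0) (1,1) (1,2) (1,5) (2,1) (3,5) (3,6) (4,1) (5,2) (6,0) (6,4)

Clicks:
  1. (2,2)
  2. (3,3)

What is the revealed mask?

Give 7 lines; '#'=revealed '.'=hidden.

Answer: .......
.......
..###..
..###..
..###..
.......
.......

Derivation:
Click 1 (2,2) count=3: revealed 1 new [(2,2)] -> total=1
Click 2 (3,3) count=0: revealed 8 new [(2,3) (2,4) (3,2) (3,3) (3,4) (4,2) (4,3) (4,4)] -> total=9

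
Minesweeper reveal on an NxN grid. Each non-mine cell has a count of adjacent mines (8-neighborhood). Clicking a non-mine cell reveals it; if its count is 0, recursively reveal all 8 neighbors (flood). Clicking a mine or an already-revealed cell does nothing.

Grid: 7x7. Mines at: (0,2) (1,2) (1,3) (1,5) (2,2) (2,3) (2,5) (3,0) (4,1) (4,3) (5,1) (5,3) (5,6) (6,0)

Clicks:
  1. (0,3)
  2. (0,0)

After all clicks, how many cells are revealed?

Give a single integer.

Click 1 (0,3) count=3: revealed 1 new [(0,3)] -> total=1
Click 2 (0,0) count=0: revealed 6 new [(0,0) (0,1) (1,0) (1,1) (2,0) (2,1)] -> total=7

Answer: 7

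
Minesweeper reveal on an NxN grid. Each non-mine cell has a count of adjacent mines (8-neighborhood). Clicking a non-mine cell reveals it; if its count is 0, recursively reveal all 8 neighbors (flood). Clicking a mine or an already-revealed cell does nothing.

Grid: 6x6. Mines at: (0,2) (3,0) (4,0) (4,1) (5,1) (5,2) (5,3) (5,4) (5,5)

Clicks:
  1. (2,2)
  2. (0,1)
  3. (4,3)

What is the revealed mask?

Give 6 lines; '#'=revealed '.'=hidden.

Click 1 (2,2) count=0: revealed 22 new [(0,3) (0,4) (0,5) (1,1) (1,2) (1,3) (1,4) (1,5) (2,1) (2,2) (2,3) (2,4) (2,5) (3,1) (3,2) (3,3) (3,4) (3,5) (4,2) (4,3) (4,4) (4,5)] -> total=22
Click 2 (0,1) count=1: revealed 1 new [(0,1)] -> total=23
Click 3 (4,3) count=3: revealed 0 new [(none)] -> total=23

Answer: .#.###
.#####
.#####
.#####
..####
......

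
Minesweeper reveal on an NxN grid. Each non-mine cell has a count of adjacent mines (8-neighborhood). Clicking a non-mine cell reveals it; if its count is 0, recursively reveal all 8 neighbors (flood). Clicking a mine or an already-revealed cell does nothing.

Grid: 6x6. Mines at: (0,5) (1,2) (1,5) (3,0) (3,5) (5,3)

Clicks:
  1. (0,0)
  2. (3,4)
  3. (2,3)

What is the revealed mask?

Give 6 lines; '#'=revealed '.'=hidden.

Answer: ##....
##....
##.#..
....#.
......
......

Derivation:
Click 1 (0,0) count=0: revealed 6 new [(0,0) (0,1) (1,0) (1,1) (2,0) (2,1)] -> total=6
Click 2 (3,4) count=1: revealed 1 new [(3,4)] -> total=7
Click 3 (2,3) count=1: revealed 1 new [(2,3)] -> total=8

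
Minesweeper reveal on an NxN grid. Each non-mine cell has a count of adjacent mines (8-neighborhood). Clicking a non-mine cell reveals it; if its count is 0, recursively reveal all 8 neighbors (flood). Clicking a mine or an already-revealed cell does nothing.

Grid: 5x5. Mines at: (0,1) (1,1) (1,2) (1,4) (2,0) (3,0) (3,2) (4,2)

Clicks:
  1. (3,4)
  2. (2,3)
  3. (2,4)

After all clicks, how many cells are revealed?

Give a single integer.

Answer: 6

Derivation:
Click 1 (3,4) count=0: revealed 6 new [(2,3) (2,4) (3,3) (3,4) (4,3) (4,4)] -> total=6
Click 2 (2,3) count=3: revealed 0 new [(none)] -> total=6
Click 3 (2,4) count=1: revealed 0 new [(none)] -> total=6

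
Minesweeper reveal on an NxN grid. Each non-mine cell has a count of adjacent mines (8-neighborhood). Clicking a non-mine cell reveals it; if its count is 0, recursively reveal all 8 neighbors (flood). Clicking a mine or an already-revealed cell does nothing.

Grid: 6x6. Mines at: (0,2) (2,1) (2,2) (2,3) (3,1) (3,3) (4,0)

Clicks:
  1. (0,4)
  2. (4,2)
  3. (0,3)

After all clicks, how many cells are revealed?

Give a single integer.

Answer: 20

Derivation:
Click 1 (0,4) count=0: revealed 20 new [(0,3) (0,4) (0,5) (1,3) (1,4) (1,5) (2,4) (2,5) (3,4) (3,5) (4,1) (4,2) (4,3) (4,4) (4,5) (5,1) (5,2) (5,3) (5,4) (5,5)] -> total=20
Click 2 (4,2) count=2: revealed 0 new [(none)] -> total=20
Click 3 (0,3) count=1: revealed 0 new [(none)] -> total=20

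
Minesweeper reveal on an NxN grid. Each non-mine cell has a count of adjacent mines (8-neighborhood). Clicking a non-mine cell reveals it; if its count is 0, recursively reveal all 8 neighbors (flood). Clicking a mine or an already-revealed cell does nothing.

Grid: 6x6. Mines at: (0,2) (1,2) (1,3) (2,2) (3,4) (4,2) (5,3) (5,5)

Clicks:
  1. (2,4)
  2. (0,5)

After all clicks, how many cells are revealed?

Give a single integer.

Click 1 (2,4) count=2: revealed 1 new [(2,4)] -> total=1
Click 2 (0,5) count=0: revealed 5 new [(0,4) (0,5) (1,4) (1,5) (2,5)] -> total=6

Answer: 6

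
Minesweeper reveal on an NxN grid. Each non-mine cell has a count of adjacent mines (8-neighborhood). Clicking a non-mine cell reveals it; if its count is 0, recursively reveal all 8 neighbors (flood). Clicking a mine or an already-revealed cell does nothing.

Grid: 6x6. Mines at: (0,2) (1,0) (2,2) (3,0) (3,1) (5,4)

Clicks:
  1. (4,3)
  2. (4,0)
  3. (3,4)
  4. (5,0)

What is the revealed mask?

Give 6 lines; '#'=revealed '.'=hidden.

Click 1 (4,3) count=1: revealed 1 new [(4,3)] -> total=1
Click 2 (4,0) count=2: revealed 1 new [(4,0)] -> total=2
Click 3 (3,4) count=0: revealed 14 new [(0,3) (0,4) (0,5) (1,3) (1,4) (1,5) (2,3) (2,4) (2,5) (3,3) (3,4) (3,5) (4,4) (4,5)] -> total=16
Click 4 (5,0) count=0: revealed 6 new [(4,1) (4,2) (5,0) (5,1) (5,2) (5,3)] -> total=22

Answer: ...###
...###
...###
...###
######
####..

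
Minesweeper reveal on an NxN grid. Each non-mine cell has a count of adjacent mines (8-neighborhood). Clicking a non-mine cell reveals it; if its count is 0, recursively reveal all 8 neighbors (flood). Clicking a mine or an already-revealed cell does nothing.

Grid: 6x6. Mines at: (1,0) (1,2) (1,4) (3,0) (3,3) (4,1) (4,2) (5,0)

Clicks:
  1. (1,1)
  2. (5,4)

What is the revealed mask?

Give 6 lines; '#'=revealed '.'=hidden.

Click 1 (1,1) count=2: revealed 1 new [(1,1)] -> total=1
Click 2 (5,4) count=0: revealed 10 new [(2,4) (2,5) (3,4) (3,5) (4,3) (4,4) (4,5) (5,3) (5,4) (5,5)] -> total=11

Answer: ......
.#....
....##
....##
...###
...###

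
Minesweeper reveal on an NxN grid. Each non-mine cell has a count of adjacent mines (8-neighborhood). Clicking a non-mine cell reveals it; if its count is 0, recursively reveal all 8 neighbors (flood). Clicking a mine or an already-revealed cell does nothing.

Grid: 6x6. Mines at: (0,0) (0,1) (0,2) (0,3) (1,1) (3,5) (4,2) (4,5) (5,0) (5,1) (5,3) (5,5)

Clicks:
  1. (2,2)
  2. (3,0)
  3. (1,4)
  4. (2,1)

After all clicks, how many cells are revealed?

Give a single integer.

Click 1 (2,2) count=1: revealed 1 new [(2,2)] -> total=1
Click 2 (3,0) count=0: revealed 6 new [(2,0) (2,1) (3,0) (3,1) (4,0) (4,1)] -> total=7
Click 3 (1,4) count=1: revealed 1 new [(1,4)] -> total=8
Click 4 (2,1) count=1: revealed 0 new [(none)] -> total=8

Answer: 8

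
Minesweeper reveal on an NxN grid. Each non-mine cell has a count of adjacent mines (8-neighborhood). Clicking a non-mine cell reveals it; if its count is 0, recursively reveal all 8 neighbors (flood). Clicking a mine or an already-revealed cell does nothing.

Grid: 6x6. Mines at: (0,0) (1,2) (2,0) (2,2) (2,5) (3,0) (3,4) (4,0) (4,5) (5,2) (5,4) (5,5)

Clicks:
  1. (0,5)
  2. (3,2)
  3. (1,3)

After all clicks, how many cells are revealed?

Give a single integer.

Click 1 (0,5) count=0: revealed 6 new [(0,3) (0,4) (0,5) (1,3) (1,4) (1,5)] -> total=6
Click 2 (3,2) count=1: revealed 1 new [(3,2)] -> total=7
Click 3 (1,3) count=2: revealed 0 new [(none)] -> total=7

Answer: 7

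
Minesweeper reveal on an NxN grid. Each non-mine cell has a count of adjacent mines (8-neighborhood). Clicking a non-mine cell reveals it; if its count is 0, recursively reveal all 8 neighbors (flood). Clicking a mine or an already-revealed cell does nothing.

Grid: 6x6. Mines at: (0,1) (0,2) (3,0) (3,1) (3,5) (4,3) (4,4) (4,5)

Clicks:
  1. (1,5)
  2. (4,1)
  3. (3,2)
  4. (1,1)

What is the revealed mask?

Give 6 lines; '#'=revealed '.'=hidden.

Click 1 (1,5) count=0: revealed 14 new [(0,3) (0,4) (0,5) (1,2) (1,3) (1,4) (1,5) (2,2) (2,3) (2,4) (2,5) (3,2) (3,3) (3,4)] -> total=14
Click 2 (4,1) count=2: revealed 1 new [(4,1)] -> total=15
Click 3 (3,2) count=2: revealed 0 new [(none)] -> total=15
Click 4 (1,1) count=2: revealed 1 new [(1,1)] -> total=16

Answer: ...###
.#####
..####
..###.
.#....
......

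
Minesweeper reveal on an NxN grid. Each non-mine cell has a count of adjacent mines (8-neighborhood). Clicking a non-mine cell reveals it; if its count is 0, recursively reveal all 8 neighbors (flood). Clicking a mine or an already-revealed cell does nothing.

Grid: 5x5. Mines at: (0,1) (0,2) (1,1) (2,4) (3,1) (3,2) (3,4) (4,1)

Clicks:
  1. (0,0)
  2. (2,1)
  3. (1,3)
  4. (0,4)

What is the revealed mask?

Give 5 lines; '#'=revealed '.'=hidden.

Click 1 (0,0) count=2: revealed 1 new [(0,0)] -> total=1
Click 2 (2,1) count=3: revealed 1 new [(2,1)] -> total=2
Click 3 (1,3) count=2: revealed 1 new [(1,3)] -> total=3
Click 4 (0,4) count=0: revealed 3 new [(0,3) (0,4) (1,4)] -> total=6

Answer: #..##
...##
.#...
.....
.....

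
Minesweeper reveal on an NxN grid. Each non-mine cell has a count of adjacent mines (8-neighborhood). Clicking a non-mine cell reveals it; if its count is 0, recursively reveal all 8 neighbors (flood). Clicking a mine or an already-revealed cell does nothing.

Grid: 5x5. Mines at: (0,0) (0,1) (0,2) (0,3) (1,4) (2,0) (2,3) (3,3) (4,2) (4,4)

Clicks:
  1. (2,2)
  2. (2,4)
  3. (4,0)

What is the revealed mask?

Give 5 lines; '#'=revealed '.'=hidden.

Answer: .....
.....
..#.#
##...
##...

Derivation:
Click 1 (2,2) count=2: revealed 1 new [(2,2)] -> total=1
Click 2 (2,4) count=3: revealed 1 new [(2,4)] -> total=2
Click 3 (4,0) count=0: revealed 4 new [(3,0) (3,1) (4,0) (4,1)] -> total=6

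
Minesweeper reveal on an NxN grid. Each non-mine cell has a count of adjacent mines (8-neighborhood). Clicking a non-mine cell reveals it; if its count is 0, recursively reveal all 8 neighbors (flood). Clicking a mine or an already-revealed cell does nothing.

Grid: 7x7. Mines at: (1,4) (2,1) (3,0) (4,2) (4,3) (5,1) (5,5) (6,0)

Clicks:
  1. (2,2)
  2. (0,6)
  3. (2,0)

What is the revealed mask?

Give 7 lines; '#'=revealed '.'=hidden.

Answer: .....##
.....##
#.#.###
....###
....###
.......
.......

Derivation:
Click 1 (2,2) count=1: revealed 1 new [(2,2)] -> total=1
Click 2 (0,6) count=0: revealed 13 new [(0,5) (0,6) (1,5) (1,6) (2,4) (2,5) (2,6) (3,4) (3,5) (3,6) (4,4) (4,5) (4,6)] -> total=14
Click 3 (2,0) count=2: revealed 1 new [(2,0)] -> total=15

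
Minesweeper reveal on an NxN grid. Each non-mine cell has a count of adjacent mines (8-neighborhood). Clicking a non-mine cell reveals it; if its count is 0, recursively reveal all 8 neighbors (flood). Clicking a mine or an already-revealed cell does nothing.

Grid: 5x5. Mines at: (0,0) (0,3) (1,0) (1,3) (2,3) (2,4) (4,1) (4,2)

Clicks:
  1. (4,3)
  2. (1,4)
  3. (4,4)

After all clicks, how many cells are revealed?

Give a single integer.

Answer: 5

Derivation:
Click 1 (4,3) count=1: revealed 1 new [(4,3)] -> total=1
Click 2 (1,4) count=4: revealed 1 new [(1,4)] -> total=2
Click 3 (4,4) count=0: revealed 3 new [(3,3) (3,4) (4,4)] -> total=5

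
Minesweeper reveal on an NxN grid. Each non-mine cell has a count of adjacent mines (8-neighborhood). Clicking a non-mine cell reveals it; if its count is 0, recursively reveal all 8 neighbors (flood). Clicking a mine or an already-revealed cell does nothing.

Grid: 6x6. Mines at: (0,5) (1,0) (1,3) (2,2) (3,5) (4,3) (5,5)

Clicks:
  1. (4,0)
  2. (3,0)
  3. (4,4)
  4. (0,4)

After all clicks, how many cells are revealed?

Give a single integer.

Answer: 13

Derivation:
Click 1 (4,0) count=0: revealed 11 new [(2,0) (2,1) (3,0) (3,1) (3,2) (4,0) (4,1) (4,2) (5,0) (5,1) (5,2)] -> total=11
Click 2 (3,0) count=0: revealed 0 new [(none)] -> total=11
Click 3 (4,4) count=3: revealed 1 new [(4,4)] -> total=12
Click 4 (0,4) count=2: revealed 1 new [(0,4)] -> total=13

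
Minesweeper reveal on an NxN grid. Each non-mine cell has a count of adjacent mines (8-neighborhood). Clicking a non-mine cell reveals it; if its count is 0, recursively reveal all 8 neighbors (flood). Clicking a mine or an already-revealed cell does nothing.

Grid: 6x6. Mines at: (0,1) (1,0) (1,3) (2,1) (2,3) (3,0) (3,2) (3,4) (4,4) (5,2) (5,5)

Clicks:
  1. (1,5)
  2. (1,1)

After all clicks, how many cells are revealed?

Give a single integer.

Click 1 (1,5) count=0: revealed 6 new [(0,4) (0,5) (1,4) (1,5) (2,4) (2,5)] -> total=6
Click 2 (1,1) count=3: revealed 1 new [(1,1)] -> total=7

Answer: 7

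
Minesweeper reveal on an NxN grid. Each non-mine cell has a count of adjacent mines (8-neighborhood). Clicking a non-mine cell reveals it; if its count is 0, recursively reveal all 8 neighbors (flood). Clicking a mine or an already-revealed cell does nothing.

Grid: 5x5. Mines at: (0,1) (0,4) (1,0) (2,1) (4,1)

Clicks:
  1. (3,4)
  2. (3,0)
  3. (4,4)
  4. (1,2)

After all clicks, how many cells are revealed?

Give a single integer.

Click 1 (3,4) count=0: revealed 12 new [(1,2) (1,3) (1,4) (2,2) (2,3) (2,4) (3,2) (3,3) (3,4) (4,2) (4,3) (4,4)] -> total=12
Click 2 (3,0) count=2: revealed 1 new [(3,0)] -> total=13
Click 3 (4,4) count=0: revealed 0 new [(none)] -> total=13
Click 4 (1,2) count=2: revealed 0 new [(none)] -> total=13

Answer: 13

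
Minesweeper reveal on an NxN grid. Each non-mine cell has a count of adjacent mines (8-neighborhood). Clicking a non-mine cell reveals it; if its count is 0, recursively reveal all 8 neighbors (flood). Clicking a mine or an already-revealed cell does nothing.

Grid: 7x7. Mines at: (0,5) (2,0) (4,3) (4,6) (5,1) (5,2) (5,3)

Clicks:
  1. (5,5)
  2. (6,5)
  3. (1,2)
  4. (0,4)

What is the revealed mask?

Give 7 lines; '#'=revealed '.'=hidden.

Answer: #####..
#######
.######
.######
.......
....###
....###

Derivation:
Click 1 (5,5) count=1: revealed 1 new [(5,5)] -> total=1
Click 2 (6,5) count=0: revealed 5 new [(5,4) (5,6) (6,4) (6,5) (6,6)] -> total=6
Click 3 (1,2) count=0: revealed 24 new [(0,0) (0,1) (0,2) (0,3) (0,4) (1,0) (1,1) (1,2) (1,3) (1,4) (1,5) (1,6) (2,1) (2,2) (2,3) (2,4) (2,5) (2,6) (3,1) (3,2) (3,3) (3,4) (3,5) (3,6)] -> total=30
Click 4 (0,4) count=1: revealed 0 new [(none)] -> total=30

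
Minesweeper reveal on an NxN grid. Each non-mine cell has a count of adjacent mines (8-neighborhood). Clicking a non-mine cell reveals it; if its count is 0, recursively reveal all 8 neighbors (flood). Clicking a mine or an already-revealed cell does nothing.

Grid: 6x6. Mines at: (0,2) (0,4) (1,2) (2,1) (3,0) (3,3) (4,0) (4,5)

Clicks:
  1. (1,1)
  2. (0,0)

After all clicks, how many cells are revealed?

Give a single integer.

Click 1 (1,1) count=3: revealed 1 new [(1,1)] -> total=1
Click 2 (0,0) count=0: revealed 3 new [(0,0) (0,1) (1,0)] -> total=4

Answer: 4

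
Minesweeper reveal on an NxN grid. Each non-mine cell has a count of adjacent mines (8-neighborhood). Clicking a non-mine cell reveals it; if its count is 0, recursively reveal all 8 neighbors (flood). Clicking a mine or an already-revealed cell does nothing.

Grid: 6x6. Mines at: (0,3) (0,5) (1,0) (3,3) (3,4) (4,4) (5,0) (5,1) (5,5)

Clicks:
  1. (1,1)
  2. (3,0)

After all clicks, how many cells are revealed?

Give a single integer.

Click 1 (1,1) count=1: revealed 1 new [(1,1)] -> total=1
Click 2 (3,0) count=0: revealed 9 new [(2,0) (2,1) (2,2) (3,0) (3,1) (3,2) (4,0) (4,1) (4,2)] -> total=10

Answer: 10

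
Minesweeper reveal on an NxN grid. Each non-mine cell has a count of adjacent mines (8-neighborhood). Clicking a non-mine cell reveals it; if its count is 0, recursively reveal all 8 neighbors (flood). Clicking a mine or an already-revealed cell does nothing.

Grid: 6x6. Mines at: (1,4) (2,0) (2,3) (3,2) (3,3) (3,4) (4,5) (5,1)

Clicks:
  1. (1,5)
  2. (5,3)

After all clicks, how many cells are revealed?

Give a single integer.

Answer: 7

Derivation:
Click 1 (1,5) count=1: revealed 1 new [(1,5)] -> total=1
Click 2 (5,3) count=0: revealed 6 new [(4,2) (4,3) (4,4) (5,2) (5,3) (5,4)] -> total=7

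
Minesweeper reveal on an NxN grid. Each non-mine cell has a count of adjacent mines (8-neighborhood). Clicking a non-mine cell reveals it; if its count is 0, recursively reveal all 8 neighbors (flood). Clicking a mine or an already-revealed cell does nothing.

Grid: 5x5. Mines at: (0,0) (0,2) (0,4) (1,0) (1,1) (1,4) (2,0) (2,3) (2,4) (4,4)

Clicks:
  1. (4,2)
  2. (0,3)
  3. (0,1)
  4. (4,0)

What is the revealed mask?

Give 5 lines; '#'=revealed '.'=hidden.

Click 1 (4,2) count=0: revealed 8 new [(3,0) (3,1) (3,2) (3,3) (4,0) (4,1) (4,2) (4,3)] -> total=8
Click 2 (0,3) count=3: revealed 1 new [(0,3)] -> total=9
Click 3 (0,1) count=4: revealed 1 new [(0,1)] -> total=10
Click 4 (4,0) count=0: revealed 0 new [(none)] -> total=10

Answer: .#.#.
.....
.....
####.
####.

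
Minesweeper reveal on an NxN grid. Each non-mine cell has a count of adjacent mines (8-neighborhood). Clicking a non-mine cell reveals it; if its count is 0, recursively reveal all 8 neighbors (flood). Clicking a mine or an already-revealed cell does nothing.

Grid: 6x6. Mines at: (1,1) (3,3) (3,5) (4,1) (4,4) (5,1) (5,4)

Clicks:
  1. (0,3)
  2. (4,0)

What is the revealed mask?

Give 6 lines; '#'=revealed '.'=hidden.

Answer: ..####
..####
..####
......
#.....
......

Derivation:
Click 1 (0,3) count=0: revealed 12 new [(0,2) (0,3) (0,4) (0,5) (1,2) (1,3) (1,4) (1,5) (2,2) (2,3) (2,4) (2,5)] -> total=12
Click 2 (4,0) count=2: revealed 1 new [(4,0)] -> total=13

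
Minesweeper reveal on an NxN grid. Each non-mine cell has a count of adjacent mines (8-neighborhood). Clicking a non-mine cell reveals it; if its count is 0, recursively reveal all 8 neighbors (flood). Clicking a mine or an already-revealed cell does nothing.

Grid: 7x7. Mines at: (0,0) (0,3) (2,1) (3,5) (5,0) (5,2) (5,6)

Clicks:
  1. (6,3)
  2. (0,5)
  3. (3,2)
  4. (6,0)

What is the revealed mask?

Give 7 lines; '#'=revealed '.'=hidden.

Answer: ....###
....###
....###
..#....
.......
.......
#..#...

Derivation:
Click 1 (6,3) count=1: revealed 1 new [(6,3)] -> total=1
Click 2 (0,5) count=0: revealed 9 new [(0,4) (0,5) (0,6) (1,4) (1,5) (1,6) (2,4) (2,5) (2,6)] -> total=10
Click 3 (3,2) count=1: revealed 1 new [(3,2)] -> total=11
Click 4 (6,0) count=1: revealed 1 new [(6,0)] -> total=12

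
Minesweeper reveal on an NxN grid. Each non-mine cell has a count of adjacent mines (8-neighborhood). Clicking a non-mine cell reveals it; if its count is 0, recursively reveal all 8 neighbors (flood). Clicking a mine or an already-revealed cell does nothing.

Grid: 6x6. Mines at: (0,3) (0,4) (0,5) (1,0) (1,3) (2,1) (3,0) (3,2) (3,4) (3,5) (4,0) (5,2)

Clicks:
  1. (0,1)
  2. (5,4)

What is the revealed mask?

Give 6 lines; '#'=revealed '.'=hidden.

Answer: .#....
......
......
......
...###
...###

Derivation:
Click 1 (0,1) count=1: revealed 1 new [(0,1)] -> total=1
Click 2 (5,4) count=0: revealed 6 new [(4,3) (4,4) (4,5) (5,3) (5,4) (5,5)] -> total=7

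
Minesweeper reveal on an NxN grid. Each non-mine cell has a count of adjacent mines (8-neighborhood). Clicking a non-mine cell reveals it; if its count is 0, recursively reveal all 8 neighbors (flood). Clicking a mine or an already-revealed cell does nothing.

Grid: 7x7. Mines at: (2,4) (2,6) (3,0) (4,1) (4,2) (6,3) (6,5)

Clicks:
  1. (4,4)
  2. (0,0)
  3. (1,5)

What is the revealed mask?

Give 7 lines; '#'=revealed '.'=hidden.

Click 1 (4,4) count=0: revealed 12 new [(3,3) (3,4) (3,5) (3,6) (4,3) (4,4) (4,5) (4,6) (5,3) (5,4) (5,5) (5,6)] -> total=12
Click 2 (0,0) count=0: revealed 20 new [(0,0) (0,1) (0,2) (0,3) (0,4) (0,5) (0,6) (1,0) (1,1) (1,2) (1,3) (1,4) (1,5) (1,6) (2,0) (2,1) (2,2) (2,3) (3,1) (3,2)] -> total=32
Click 3 (1,5) count=2: revealed 0 new [(none)] -> total=32

Answer: #######
#######
####...
.######
...####
...####
.......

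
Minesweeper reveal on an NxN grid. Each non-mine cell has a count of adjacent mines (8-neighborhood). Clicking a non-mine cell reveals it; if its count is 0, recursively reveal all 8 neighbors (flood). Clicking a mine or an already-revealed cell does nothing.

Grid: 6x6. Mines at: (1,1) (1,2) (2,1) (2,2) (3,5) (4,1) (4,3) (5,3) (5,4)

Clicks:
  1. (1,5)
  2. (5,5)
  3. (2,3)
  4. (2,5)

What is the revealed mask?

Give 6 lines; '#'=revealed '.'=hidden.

Answer: ...###
...###
...###
......
......
.....#

Derivation:
Click 1 (1,5) count=0: revealed 9 new [(0,3) (0,4) (0,5) (1,3) (1,4) (1,5) (2,3) (2,4) (2,5)] -> total=9
Click 2 (5,5) count=1: revealed 1 new [(5,5)] -> total=10
Click 3 (2,3) count=2: revealed 0 new [(none)] -> total=10
Click 4 (2,5) count=1: revealed 0 new [(none)] -> total=10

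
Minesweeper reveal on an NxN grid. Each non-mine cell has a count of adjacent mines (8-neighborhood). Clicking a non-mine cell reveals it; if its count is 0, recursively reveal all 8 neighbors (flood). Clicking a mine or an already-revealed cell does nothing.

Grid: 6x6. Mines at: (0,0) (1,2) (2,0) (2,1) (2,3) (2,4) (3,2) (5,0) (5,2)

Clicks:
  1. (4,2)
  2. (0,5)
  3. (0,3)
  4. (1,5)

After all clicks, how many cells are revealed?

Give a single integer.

Click 1 (4,2) count=2: revealed 1 new [(4,2)] -> total=1
Click 2 (0,5) count=0: revealed 6 new [(0,3) (0,4) (0,5) (1,3) (1,4) (1,5)] -> total=7
Click 3 (0,3) count=1: revealed 0 new [(none)] -> total=7
Click 4 (1,5) count=1: revealed 0 new [(none)] -> total=7

Answer: 7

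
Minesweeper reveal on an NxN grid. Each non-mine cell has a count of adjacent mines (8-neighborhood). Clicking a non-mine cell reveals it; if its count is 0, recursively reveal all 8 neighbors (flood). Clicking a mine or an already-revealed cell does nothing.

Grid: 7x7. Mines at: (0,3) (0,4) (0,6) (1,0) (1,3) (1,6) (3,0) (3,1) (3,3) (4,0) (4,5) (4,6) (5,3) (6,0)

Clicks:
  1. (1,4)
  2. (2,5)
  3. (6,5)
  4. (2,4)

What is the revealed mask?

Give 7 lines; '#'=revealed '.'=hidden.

Click 1 (1,4) count=3: revealed 1 new [(1,4)] -> total=1
Click 2 (2,5) count=1: revealed 1 new [(2,5)] -> total=2
Click 3 (6,5) count=0: revealed 6 new [(5,4) (5,5) (5,6) (6,4) (6,5) (6,6)] -> total=8
Click 4 (2,4) count=2: revealed 1 new [(2,4)] -> total=9

Answer: .......
....#..
....##.
.......
.......
....###
....###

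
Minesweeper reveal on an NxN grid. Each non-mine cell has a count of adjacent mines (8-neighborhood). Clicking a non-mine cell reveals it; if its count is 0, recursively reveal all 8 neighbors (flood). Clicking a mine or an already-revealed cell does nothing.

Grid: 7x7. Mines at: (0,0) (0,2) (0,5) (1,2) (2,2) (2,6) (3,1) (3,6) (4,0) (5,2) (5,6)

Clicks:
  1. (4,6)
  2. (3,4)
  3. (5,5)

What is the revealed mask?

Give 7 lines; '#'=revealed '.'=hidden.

Click 1 (4,6) count=2: revealed 1 new [(4,6)] -> total=1
Click 2 (3,4) count=0: revealed 18 new [(1,3) (1,4) (1,5) (2,3) (2,4) (2,5) (3,3) (3,4) (3,5) (4,3) (4,4) (4,5) (5,3) (5,4) (5,5) (6,3) (6,4) (6,5)] -> total=19
Click 3 (5,5) count=1: revealed 0 new [(none)] -> total=19

Answer: .......
...###.
...###.
...###.
...####
...###.
...###.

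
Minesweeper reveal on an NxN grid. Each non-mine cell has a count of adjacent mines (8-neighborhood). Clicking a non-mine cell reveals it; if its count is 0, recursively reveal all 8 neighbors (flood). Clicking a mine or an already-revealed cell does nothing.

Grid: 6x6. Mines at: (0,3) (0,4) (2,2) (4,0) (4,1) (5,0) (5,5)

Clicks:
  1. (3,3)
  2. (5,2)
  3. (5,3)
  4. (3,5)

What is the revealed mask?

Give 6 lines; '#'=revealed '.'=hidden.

Click 1 (3,3) count=1: revealed 1 new [(3,3)] -> total=1
Click 2 (5,2) count=1: revealed 1 new [(5,2)] -> total=2
Click 3 (5,3) count=0: revealed 15 new [(1,3) (1,4) (1,5) (2,3) (2,4) (2,5) (3,2) (3,4) (3,5) (4,2) (4,3) (4,4) (4,5) (5,3) (5,4)] -> total=17
Click 4 (3,5) count=0: revealed 0 new [(none)] -> total=17

Answer: ......
...###
...###
..####
..####
..###.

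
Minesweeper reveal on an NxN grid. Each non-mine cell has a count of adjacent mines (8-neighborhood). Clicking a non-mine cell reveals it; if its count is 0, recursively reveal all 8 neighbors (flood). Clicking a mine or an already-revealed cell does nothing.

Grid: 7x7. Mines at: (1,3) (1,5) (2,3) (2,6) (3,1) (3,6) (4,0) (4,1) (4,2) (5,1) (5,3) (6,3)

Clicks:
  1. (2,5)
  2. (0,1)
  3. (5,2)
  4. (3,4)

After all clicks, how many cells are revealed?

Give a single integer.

Answer: 12

Derivation:
Click 1 (2,5) count=3: revealed 1 new [(2,5)] -> total=1
Click 2 (0,1) count=0: revealed 9 new [(0,0) (0,1) (0,2) (1,0) (1,1) (1,2) (2,0) (2,1) (2,2)] -> total=10
Click 3 (5,2) count=5: revealed 1 new [(5,2)] -> total=11
Click 4 (3,4) count=1: revealed 1 new [(3,4)] -> total=12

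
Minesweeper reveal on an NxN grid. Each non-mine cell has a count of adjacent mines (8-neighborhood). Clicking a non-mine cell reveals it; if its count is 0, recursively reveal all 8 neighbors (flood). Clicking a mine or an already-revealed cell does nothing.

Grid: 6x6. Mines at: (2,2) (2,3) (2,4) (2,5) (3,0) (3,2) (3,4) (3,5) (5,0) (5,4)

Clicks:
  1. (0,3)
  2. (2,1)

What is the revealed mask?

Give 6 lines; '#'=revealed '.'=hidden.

Answer: ######
######
##....
......
......
......

Derivation:
Click 1 (0,3) count=0: revealed 14 new [(0,0) (0,1) (0,2) (0,3) (0,4) (0,5) (1,0) (1,1) (1,2) (1,3) (1,4) (1,5) (2,0) (2,1)] -> total=14
Click 2 (2,1) count=3: revealed 0 new [(none)] -> total=14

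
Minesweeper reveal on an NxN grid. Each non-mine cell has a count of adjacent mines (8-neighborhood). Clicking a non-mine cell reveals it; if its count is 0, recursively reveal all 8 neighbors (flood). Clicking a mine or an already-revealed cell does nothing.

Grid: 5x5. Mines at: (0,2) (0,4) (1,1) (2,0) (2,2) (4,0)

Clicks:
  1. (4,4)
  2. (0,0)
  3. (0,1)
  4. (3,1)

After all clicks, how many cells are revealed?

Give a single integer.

Answer: 14

Derivation:
Click 1 (4,4) count=0: revealed 12 new [(1,3) (1,4) (2,3) (2,4) (3,1) (3,2) (3,3) (3,4) (4,1) (4,2) (4,3) (4,4)] -> total=12
Click 2 (0,0) count=1: revealed 1 new [(0,0)] -> total=13
Click 3 (0,1) count=2: revealed 1 new [(0,1)] -> total=14
Click 4 (3,1) count=3: revealed 0 new [(none)] -> total=14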